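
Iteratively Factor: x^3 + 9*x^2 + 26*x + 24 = (x + 2)*(x^2 + 7*x + 12) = (x + 2)*(x + 4)*(x + 3)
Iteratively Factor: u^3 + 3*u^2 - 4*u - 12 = (u + 2)*(u^2 + u - 6) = (u - 2)*(u + 2)*(u + 3)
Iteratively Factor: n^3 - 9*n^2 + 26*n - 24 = (n - 4)*(n^2 - 5*n + 6) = (n - 4)*(n - 3)*(n - 2)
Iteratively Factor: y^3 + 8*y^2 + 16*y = (y)*(y^2 + 8*y + 16) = y*(y + 4)*(y + 4)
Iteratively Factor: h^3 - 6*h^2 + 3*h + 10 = (h + 1)*(h^2 - 7*h + 10) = (h - 2)*(h + 1)*(h - 5)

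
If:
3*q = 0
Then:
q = 0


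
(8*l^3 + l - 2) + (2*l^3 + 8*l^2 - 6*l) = 10*l^3 + 8*l^2 - 5*l - 2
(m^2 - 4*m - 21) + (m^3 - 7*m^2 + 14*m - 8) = m^3 - 6*m^2 + 10*m - 29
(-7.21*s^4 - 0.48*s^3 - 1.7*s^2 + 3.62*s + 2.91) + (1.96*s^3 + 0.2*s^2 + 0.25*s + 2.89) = -7.21*s^4 + 1.48*s^3 - 1.5*s^2 + 3.87*s + 5.8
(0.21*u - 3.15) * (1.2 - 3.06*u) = -0.6426*u^2 + 9.891*u - 3.78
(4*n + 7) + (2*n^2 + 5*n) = 2*n^2 + 9*n + 7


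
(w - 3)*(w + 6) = w^2 + 3*w - 18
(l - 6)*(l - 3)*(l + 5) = l^3 - 4*l^2 - 27*l + 90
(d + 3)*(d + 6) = d^2 + 9*d + 18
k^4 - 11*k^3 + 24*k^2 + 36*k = k*(k - 6)^2*(k + 1)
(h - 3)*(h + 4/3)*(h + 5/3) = h^3 - 61*h/9 - 20/3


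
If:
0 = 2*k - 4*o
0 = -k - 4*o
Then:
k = 0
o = 0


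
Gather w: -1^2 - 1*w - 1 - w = -2*w - 2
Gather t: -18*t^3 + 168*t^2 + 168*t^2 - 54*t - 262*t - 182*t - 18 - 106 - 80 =-18*t^3 + 336*t^2 - 498*t - 204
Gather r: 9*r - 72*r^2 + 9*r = -72*r^2 + 18*r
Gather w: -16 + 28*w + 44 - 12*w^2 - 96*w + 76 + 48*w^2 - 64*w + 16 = 36*w^2 - 132*w + 120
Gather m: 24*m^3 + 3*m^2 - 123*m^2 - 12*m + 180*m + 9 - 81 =24*m^3 - 120*m^2 + 168*m - 72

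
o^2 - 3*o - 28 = (o - 7)*(o + 4)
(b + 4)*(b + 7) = b^2 + 11*b + 28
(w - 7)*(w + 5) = w^2 - 2*w - 35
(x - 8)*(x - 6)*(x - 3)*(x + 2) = x^4 - 15*x^3 + 56*x^2 + 36*x - 288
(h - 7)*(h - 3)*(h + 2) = h^3 - 8*h^2 + h + 42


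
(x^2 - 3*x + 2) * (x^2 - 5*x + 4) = x^4 - 8*x^3 + 21*x^2 - 22*x + 8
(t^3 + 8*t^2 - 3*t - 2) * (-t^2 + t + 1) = -t^5 - 7*t^4 + 12*t^3 + 7*t^2 - 5*t - 2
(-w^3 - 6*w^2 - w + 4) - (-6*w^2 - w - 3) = 7 - w^3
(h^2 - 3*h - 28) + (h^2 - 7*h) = 2*h^2 - 10*h - 28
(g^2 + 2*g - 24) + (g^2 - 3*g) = 2*g^2 - g - 24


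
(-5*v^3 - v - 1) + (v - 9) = -5*v^3 - 10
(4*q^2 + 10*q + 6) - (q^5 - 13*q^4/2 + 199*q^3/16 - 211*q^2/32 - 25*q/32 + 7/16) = -q^5 + 13*q^4/2 - 199*q^3/16 + 339*q^2/32 + 345*q/32 + 89/16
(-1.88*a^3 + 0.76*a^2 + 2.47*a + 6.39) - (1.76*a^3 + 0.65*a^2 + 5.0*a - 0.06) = -3.64*a^3 + 0.11*a^2 - 2.53*a + 6.45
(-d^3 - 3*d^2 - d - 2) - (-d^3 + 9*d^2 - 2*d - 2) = -12*d^2 + d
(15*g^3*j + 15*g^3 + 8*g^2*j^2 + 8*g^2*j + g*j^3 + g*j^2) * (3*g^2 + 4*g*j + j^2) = 45*g^5*j + 45*g^5 + 84*g^4*j^2 + 84*g^4*j + 50*g^3*j^3 + 50*g^3*j^2 + 12*g^2*j^4 + 12*g^2*j^3 + g*j^5 + g*j^4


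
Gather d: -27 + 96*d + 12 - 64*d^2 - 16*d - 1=-64*d^2 + 80*d - 16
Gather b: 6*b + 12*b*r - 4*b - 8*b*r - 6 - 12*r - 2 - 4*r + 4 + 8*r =b*(4*r + 2) - 8*r - 4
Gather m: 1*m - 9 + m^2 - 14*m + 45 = m^2 - 13*m + 36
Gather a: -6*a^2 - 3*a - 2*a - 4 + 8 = -6*a^2 - 5*a + 4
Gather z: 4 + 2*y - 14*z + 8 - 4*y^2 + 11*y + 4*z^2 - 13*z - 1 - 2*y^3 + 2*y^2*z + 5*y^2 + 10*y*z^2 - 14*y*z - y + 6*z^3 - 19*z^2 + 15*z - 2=-2*y^3 + y^2 + 12*y + 6*z^3 + z^2*(10*y - 15) + z*(2*y^2 - 14*y - 12) + 9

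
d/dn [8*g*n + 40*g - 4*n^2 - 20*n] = 8*g - 8*n - 20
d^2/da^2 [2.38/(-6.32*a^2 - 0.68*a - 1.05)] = (190.125824*a^2 + 20.456576*a - 2.38*(12.64*a + 0.68)*(25.28*a + 1.36) + 31.58736)/(6.32*a^2 + 0.68*a + 1.05)^3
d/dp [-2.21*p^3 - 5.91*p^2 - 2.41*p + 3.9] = -6.63*p^2 - 11.82*p - 2.41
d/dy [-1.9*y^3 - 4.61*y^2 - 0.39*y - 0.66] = -5.7*y^2 - 9.22*y - 0.39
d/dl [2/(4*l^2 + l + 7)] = 2*(-8*l - 1)/(4*l^2 + l + 7)^2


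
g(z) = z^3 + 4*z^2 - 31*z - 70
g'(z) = 3*z^2 + 8*z - 31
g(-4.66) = 60.13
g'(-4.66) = -3.13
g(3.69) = -79.68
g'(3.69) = 39.37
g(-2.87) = 28.28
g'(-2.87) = -29.25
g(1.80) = -107.01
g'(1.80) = -6.88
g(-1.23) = -27.68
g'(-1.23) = -36.30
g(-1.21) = -28.41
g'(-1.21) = -36.29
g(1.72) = -106.40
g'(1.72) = -8.36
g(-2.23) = 7.93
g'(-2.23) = -33.92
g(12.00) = 1862.00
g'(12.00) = 497.00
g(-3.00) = 32.00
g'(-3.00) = -28.00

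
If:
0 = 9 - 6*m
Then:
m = 3/2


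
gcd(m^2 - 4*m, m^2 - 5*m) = m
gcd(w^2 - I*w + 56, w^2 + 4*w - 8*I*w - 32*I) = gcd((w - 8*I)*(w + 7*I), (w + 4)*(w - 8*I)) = w - 8*I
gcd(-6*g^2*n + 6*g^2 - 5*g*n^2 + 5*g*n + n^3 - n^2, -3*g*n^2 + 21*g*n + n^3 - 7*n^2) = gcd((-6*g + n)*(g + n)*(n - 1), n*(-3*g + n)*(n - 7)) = 1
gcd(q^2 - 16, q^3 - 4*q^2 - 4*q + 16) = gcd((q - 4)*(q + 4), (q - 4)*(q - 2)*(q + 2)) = q - 4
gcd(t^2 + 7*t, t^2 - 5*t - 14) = 1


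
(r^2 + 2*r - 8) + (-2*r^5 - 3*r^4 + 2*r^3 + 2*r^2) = -2*r^5 - 3*r^4 + 2*r^3 + 3*r^2 + 2*r - 8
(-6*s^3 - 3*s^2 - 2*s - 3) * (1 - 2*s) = 12*s^4 + s^2 + 4*s - 3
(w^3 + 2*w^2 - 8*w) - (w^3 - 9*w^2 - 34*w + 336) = 11*w^2 + 26*w - 336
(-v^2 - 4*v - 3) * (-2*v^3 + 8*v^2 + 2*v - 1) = 2*v^5 - 28*v^3 - 31*v^2 - 2*v + 3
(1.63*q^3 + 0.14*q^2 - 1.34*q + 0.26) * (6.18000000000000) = 10.0734*q^3 + 0.8652*q^2 - 8.2812*q + 1.6068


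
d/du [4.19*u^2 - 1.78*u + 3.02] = 8.38*u - 1.78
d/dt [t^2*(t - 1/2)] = t*(3*t - 1)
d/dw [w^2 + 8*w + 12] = 2*w + 8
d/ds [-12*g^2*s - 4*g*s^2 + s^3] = -12*g^2 - 8*g*s + 3*s^2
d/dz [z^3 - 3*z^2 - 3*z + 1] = 3*z^2 - 6*z - 3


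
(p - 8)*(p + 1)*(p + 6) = p^3 - p^2 - 50*p - 48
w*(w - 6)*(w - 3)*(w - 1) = w^4 - 10*w^3 + 27*w^2 - 18*w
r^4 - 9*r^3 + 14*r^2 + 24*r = r*(r - 6)*(r - 4)*(r + 1)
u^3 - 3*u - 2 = (u - 2)*(u + 1)^2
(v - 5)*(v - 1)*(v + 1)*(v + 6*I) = v^4 - 5*v^3 + 6*I*v^3 - v^2 - 30*I*v^2 + 5*v - 6*I*v + 30*I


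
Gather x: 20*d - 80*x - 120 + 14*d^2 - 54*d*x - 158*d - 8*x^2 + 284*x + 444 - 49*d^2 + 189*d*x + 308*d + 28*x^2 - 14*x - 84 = -35*d^2 + 170*d + 20*x^2 + x*(135*d + 190) + 240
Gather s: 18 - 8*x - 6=12 - 8*x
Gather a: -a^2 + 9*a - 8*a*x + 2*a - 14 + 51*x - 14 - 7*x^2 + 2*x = -a^2 + a*(11 - 8*x) - 7*x^2 + 53*x - 28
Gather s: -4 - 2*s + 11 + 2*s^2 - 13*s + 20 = 2*s^2 - 15*s + 27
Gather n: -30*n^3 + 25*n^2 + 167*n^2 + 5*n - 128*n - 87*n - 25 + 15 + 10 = -30*n^3 + 192*n^2 - 210*n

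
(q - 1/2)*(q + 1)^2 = q^3 + 3*q^2/2 - 1/2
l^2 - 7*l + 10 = (l - 5)*(l - 2)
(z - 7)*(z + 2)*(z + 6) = z^3 + z^2 - 44*z - 84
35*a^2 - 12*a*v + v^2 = (-7*a + v)*(-5*a + v)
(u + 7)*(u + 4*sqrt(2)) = u^2 + 4*sqrt(2)*u + 7*u + 28*sqrt(2)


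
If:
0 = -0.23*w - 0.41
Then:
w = -1.78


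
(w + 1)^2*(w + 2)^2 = w^4 + 6*w^3 + 13*w^2 + 12*w + 4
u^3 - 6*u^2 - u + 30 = (u - 5)*(u - 3)*(u + 2)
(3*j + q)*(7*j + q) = 21*j^2 + 10*j*q + q^2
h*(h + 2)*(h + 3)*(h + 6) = h^4 + 11*h^3 + 36*h^2 + 36*h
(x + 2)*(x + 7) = x^2 + 9*x + 14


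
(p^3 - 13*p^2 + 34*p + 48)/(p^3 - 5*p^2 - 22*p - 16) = (p - 6)/(p + 2)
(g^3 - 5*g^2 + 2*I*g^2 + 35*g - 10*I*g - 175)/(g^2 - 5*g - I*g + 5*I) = (g^2 + 2*I*g + 35)/(g - I)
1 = 1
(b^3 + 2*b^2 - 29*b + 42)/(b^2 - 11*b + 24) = (b^2 + 5*b - 14)/(b - 8)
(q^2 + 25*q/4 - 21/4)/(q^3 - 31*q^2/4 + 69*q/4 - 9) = (q + 7)/(q^2 - 7*q + 12)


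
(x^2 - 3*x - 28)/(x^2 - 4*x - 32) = (x - 7)/(x - 8)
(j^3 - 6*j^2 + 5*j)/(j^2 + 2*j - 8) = j*(j^2 - 6*j + 5)/(j^2 + 2*j - 8)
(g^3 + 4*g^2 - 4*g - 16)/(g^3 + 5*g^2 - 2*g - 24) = (g + 2)/(g + 3)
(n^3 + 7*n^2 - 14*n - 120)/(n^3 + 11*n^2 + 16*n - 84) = (n^2 + n - 20)/(n^2 + 5*n - 14)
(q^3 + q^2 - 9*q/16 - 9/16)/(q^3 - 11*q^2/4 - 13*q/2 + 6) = (4*q^2 + 7*q + 3)/(4*(q^2 - 2*q - 8))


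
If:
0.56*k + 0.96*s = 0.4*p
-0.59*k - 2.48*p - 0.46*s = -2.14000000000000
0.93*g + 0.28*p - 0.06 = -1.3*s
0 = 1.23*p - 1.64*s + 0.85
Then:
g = -1.98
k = -1.45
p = 0.98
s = 1.25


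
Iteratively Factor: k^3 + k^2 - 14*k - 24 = (k + 2)*(k^2 - k - 12) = (k + 2)*(k + 3)*(k - 4)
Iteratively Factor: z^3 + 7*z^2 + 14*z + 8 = (z + 4)*(z^2 + 3*z + 2) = (z + 1)*(z + 4)*(z + 2)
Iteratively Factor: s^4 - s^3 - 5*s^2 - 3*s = (s + 1)*(s^3 - 2*s^2 - 3*s) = s*(s + 1)*(s^2 - 2*s - 3) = s*(s + 1)^2*(s - 3)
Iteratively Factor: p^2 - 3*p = (p)*(p - 3)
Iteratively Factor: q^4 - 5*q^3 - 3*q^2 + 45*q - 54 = (q - 3)*(q^3 - 2*q^2 - 9*q + 18) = (q - 3)*(q + 3)*(q^2 - 5*q + 6) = (q - 3)*(q - 2)*(q + 3)*(q - 3)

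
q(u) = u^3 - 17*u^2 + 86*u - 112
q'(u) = 3*u^2 - 34*u + 86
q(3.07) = 20.73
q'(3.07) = 9.89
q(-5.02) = -1098.63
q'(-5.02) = 332.28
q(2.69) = 15.79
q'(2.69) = 16.25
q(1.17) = -33.05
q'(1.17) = 50.33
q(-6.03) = -1467.97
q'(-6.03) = 400.10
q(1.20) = -31.55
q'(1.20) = 49.52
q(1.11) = -36.12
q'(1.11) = 51.96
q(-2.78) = -503.95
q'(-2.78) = 203.71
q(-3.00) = -550.00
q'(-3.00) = 215.00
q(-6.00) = -1456.00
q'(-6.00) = 398.00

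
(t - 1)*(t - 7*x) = t^2 - 7*t*x - t + 7*x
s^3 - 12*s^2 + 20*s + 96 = (s - 8)*(s - 6)*(s + 2)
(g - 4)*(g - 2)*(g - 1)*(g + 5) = g^4 - 2*g^3 - 21*g^2 + 62*g - 40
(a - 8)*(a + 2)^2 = a^3 - 4*a^2 - 28*a - 32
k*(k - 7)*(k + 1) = k^3 - 6*k^2 - 7*k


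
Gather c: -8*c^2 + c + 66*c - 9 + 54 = -8*c^2 + 67*c + 45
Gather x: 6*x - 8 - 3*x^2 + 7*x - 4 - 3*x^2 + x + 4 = -6*x^2 + 14*x - 8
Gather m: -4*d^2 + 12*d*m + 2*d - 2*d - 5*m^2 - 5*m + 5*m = -4*d^2 + 12*d*m - 5*m^2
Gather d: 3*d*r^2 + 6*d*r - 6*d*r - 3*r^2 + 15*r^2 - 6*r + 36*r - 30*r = 3*d*r^2 + 12*r^2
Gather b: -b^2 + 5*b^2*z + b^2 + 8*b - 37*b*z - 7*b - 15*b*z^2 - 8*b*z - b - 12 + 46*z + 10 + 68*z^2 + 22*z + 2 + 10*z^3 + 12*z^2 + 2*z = 5*b^2*z + b*(-15*z^2 - 45*z) + 10*z^3 + 80*z^2 + 70*z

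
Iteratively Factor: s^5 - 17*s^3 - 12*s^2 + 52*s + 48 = (s - 2)*(s^4 + 2*s^3 - 13*s^2 - 38*s - 24) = (s - 4)*(s - 2)*(s^3 + 6*s^2 + 11*s + 6) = (s - 4)*(s - 2)*(s + 1)*(s^2 + 5*s + 6) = (s - 4)*(s - 2)*(s + 1)*(s + 2)*(s + 3)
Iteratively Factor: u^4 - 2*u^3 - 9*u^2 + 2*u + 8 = (u + 1)*(u^3 - 3*u^2 - 6*u + 8) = (u - 4)*(u + 1)*(u^2 + u - 2) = (u - 4)*(u + 1)*(u + 2)*(u - 1)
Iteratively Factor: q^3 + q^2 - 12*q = (q + 4)*(q^2 - 3*q) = (q - 3)*(q + 4)*(q)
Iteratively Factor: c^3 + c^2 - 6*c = (c - 2)*(c^2 + 3*c) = (c - 2)*(c + 3)*(c)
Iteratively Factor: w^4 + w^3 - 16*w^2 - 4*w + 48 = (w - 2)*(w^3 + 3*w^2 - 10*w - 24) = (w - 3)*(w - 2)*(w^2 + 6*w + 8) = (w - 3)*(w - 2)*(w + 2)*(w + 4)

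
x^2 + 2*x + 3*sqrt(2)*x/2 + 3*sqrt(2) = (x + 2)*(x + 3*sqrt(2)/2)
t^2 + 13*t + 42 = (t + 6)*(t + 7)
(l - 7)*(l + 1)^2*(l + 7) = l^4 + 2*l^3 - 48*l^2 - 98*l - 49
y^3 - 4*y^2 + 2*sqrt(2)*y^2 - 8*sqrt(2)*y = y*(y - 4)*(y + 2*sqrt(2))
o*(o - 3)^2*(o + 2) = o^4 - 4*o^3 - 3*o^2 + 18*o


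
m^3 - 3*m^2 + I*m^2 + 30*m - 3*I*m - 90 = (m - 3)*(m - 5*I)*(m + 6*I)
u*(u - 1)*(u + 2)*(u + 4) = u^4 + 5*u^3 + 2*u^2 - 8*u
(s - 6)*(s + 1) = s^2 - 5*s - 6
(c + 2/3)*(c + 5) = c^2 + 17*c/3 + 10/3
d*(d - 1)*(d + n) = d^3 + d^2*n - d^2 - d*n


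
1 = 1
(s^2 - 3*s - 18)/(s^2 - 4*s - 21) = (s - 6)/(s - 7)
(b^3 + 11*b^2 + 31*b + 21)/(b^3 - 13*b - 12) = (b + 7)/(b - 4)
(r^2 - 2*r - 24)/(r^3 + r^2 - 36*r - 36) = (r + 4)/(r^2 + 7*r + 6)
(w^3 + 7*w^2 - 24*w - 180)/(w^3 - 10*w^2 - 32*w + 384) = (w^2 + w - 30)/(w^2 - 16*w + 64)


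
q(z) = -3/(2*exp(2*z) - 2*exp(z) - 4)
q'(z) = -3*(-4*exp(2*z) + 2*exp(z))/(2*exp(2*z) - 2*exp(z) - 4)^2 = (3*exp(z) - 3/2)*exp(z)/(-exp(2*z) + exp(z) + 2)^2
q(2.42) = -0.01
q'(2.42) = 0.03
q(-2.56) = 0.72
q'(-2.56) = -0.02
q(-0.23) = 0.69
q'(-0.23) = 0.15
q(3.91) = -0.00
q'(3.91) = 0.00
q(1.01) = -0.54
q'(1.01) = 2.37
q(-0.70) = 0.67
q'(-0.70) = -0.00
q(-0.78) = 0.67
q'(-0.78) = -0.01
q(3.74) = -0.00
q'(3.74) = 0.00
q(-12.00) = 0.75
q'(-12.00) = 0.00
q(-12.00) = 0.75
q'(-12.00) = 0.00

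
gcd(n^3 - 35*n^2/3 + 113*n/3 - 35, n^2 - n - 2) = 1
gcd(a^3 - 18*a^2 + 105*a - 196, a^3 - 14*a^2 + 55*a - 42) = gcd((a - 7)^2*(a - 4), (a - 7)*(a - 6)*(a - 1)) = a - 7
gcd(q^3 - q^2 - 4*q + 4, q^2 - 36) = 1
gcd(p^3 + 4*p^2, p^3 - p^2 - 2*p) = p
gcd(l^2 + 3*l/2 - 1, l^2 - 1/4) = l - 1/2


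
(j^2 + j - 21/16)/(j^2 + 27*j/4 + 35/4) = (j - 3/4)/(j + 5)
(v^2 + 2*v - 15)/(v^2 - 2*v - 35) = (v - 3)/(v - 7)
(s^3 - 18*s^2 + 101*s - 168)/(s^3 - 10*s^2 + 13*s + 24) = (s - 7)/(s + 1)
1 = 1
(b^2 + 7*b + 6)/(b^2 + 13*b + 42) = (b + 1)/(b + 7)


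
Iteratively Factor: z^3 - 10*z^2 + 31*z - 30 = (z - 3)*(z^2 - 7*z + 10) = (z - 3)*(z - 2)*(z - 5)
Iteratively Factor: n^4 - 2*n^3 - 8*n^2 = (n + 2)*(n^3 - 4*n^2) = n*(n + 2)*(n^2 - 4*n) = n^2*(n + 2)*(n - 4)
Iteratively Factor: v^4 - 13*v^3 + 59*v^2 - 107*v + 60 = (v - 3)*(v^3 - 10*v^2 + 29*v - 20) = (v - 5)*(v - 3)*(v^2 - 5*v + 4) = (v - 5)*(v - 3)*(v - 1)*(v - 4)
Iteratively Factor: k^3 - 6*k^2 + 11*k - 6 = (k - 1)*(k^2 - 5*k + 6) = (k - 2)*(k - 1)*(k - 3)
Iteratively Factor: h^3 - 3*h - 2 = (h + 1)*(h^2 - h - 2) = (h - 2)*(h + 1)*(h + 1)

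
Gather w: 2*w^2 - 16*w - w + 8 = 2*w^2 - 17*w + 8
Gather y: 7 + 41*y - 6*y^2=-6*y^2 + 41*y + 7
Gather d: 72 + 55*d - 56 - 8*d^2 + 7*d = -8*d^2 + 62*d + 16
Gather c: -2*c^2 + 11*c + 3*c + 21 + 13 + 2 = -2*c^2 + 14*c + 36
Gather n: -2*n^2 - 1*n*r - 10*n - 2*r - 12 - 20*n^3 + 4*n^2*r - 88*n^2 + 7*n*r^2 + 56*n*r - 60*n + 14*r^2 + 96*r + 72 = -20*n^3 + n^2*(4*r - 90) + n*(7*r^2 + 55*r - 70) + 14*r^2 + 94*r + 60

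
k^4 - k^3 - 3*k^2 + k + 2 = (k - 2)*(k - 1)*(k + 1)^2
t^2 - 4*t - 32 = (t - 8)*(t + 4)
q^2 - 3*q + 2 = (q - 2)*(q - 1)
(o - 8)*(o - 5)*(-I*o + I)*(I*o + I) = o^4 - 13*o^3 + 39*o^2 + 13*o - 40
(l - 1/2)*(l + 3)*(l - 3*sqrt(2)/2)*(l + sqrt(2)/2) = l^4 - sqrt(2)*l^3 + 5*l^3/2 - 5*sqrt(2)*l^2/2 - 3*l^2 - 15*l/4 + 3*sqrt(2)*l/2 + 9/4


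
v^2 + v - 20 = (v - 4)*(v + 5)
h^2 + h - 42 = (h - 6)*(h + 7)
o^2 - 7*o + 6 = (o - 6)*(o - 1)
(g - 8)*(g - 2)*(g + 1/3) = g^3 - 29*g^2/3 + 38*g/3 + 16/3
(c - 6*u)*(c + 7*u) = c^2 + c*u - 42*u^2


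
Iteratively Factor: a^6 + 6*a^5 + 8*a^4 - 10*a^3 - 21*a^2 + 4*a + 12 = (a + 3)*(a^5 + 3*a^4 - a^3 - 7*a^2 + 4) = (a + 2)*(a + 3)*(a^4 + a^3 - 3*a^2 - a + 2) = (a - 1)*(a + 2)*(a + 3)*(a^3 + 2*a^2 - a - 2) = (a - 1)*(a + 2)^2*(a + 3)*(a^2 - 1) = (a - 1)*(a + 1)*(a + 2)^2*(a + 3)*(a - 1)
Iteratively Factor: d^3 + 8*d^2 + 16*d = (d)*(d^2 + 8*d + 16) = d*(d + 4)*(d + 4)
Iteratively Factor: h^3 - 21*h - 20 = (h - 5)*(h^2 + 5*h + 4) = (h - 5)*(h + 4)*(h + 1)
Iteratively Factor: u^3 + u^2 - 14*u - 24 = (u + 2)*(u^2 - u - 12) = (u - 4)*(u + 2)*(u + 3)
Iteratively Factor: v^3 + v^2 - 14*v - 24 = (v + 3)*(v^2 - 2*v - 8) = (v + 2)*(v + 3)*(v - 4)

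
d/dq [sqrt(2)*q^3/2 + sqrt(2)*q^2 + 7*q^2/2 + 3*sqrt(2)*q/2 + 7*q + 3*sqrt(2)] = 3*sqrt(2)*q^2/2 + 2*sqrt(2)*q + 7*q + 3*sqrt(2)/2 + 7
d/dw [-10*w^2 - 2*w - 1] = -20*w - 2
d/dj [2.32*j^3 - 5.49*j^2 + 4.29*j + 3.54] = 6.96*j^2 - 10.98*j + 4.29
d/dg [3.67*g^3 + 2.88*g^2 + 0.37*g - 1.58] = 11.01*g^2 + 5.76*g + 0.37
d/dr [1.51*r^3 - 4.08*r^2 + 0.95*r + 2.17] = 4.53*r^2 - 8.16*r + 0.95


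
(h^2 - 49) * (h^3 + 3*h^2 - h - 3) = h^5 + 3*h^4 - 50*h^3 - 150*h^2 + 49*h + 147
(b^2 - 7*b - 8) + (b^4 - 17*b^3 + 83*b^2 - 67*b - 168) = b^4 - 17*b^3 + 84*b^2 - 74*b - 176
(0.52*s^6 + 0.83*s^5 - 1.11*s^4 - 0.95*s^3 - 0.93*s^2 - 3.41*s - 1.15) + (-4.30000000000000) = 0.52*s^6 + 0.83*s^5 - 1.11*s^4 - 0.95*s^3 - 0.93*s^2 - 3.41*s - 5.45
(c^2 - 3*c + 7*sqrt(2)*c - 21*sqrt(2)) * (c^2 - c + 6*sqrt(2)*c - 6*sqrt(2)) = c^4 - 4*c^3 + 13*sqrt(2)*c^3 - 52*sqrt(2)*c^2 + 87*c^2 - 336*c + 39*sqrt(2)*c + 252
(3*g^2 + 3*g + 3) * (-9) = -27*g^2 - 27*g - 27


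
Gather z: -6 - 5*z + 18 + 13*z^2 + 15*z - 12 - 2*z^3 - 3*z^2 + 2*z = -2*z^3 + 10*z^2 + 12*z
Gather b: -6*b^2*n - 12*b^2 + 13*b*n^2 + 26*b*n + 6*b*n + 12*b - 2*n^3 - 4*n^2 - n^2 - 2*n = b^2*(-6*n - 12) + b*(13*n^2 + 32*n + 12) - 2*n^3 - 5*n^2 - 2*n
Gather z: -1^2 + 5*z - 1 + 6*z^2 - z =6*z^2 + 4*z - 2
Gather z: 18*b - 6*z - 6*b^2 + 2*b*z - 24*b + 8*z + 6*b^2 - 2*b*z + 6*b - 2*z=0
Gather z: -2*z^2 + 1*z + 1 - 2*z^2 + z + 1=-4*z^2 + 2*z + 2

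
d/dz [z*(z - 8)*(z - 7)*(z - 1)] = 4*z^3 - 48*z^2 + 142*z - 56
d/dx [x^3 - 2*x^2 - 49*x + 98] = 3*x^2 - 4*x - 49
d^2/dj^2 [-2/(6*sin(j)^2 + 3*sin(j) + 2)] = 6*(48*sin(j)^4 + 18*sin(j)^3 - 85*sin(j)^2 - 38*sin(j) + 2)/(6*sin(j)^2 + 3*sin(j) + 2)^3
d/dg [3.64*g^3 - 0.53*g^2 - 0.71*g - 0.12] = 10.92*g^2 - 1.06*g - 0.71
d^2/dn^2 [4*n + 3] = 0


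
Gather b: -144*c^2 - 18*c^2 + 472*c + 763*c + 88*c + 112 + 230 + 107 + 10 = -162*c^2 + 1323*c + 459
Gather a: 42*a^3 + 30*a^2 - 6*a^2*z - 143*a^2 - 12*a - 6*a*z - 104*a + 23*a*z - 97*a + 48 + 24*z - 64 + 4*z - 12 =42*a^3 + a^2*(-6*z - 113) + a*(17*z - 213) + 28*z - 28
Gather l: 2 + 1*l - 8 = l - 6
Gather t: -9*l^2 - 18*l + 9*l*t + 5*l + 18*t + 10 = -9*l^2 - 13*l + t*(9*l + 18) + 10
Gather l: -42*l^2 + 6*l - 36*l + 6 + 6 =-42*l^2 - 30*l + 12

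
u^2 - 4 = (u - 2)*(u + 2)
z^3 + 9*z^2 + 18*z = z*(z + 3)*(z + 6)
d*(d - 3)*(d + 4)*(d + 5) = d^4 + 6*d^3 - 7*d^2 - 60*d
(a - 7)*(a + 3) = a^2 - 4*a - 21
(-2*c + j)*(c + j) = -2*c^2 - c*j + j^2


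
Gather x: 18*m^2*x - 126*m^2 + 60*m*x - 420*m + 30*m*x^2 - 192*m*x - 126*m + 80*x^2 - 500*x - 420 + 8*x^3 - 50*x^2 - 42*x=-126*m^2 - 546*m + 8*x^3 + x^2*(30*m + 30) + x*(18*m^2 - 132*m - 542) - 420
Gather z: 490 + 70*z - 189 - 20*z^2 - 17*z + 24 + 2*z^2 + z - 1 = -18*z^2 + 54*z + 324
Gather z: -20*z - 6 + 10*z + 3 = -10*z - 3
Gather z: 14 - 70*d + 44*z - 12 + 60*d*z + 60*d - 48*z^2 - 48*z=-10*d - 48*z^2 + z*(60*d - 4) + 2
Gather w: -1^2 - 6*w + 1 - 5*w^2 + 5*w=-5*w^2 - w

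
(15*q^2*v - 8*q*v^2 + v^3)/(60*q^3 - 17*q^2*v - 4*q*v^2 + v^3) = v/(4*q + v)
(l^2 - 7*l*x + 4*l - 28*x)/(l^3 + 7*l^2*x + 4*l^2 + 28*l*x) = (l - 7*x)/(l*(l + 7*x))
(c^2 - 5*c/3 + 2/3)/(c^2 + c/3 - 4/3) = (3*c - 2)/(3*c + 4)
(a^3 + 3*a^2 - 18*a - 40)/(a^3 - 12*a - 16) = (a + 5)/(a + 2)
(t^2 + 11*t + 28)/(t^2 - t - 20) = (t + 7)/(t - 5)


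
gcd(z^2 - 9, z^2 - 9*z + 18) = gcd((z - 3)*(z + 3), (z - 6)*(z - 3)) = z - 3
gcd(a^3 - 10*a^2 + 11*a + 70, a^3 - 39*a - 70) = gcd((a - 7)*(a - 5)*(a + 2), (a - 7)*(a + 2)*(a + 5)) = a^2 - 5*a - 14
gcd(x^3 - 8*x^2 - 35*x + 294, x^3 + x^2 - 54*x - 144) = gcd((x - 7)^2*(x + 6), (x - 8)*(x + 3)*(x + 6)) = x + 6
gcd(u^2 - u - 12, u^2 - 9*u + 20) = u - 4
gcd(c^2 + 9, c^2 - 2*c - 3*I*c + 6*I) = c - 3*I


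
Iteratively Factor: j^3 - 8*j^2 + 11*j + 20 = (j - 5)*(j^2 - 3*j - 4) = (j - 5)*(j - 4)*(j + 1)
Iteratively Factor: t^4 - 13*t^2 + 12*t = (t - 3)*(t^3 + 3*t^2 - 4*t) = t*(t - 3)*(t^2 + 3*t - 4) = t*(t - 3)*(t - 1)*(t + 4)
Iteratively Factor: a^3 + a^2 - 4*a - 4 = (a + 2)*(a^2 - a - 2) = (a + 1)*(a + 2)*(a - 2)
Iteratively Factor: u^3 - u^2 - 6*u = (u - 3)*(u^2 + 2*u) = u*(u - 3)*(u + 2)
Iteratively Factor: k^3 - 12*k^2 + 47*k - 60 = (k - 4)*(k^2 - 8*k + 15) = (k - 4)*(k - 3)*(k - 5)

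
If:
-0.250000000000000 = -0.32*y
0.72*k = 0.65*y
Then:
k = 0.71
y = 0.78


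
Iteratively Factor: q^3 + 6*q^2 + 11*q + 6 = (q + 3)*(q^2 + 3*q + 2) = (q + 1)*(q + 3)*(q + 2)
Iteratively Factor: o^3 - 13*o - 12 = (o + 3)*(o^2 - 3*o - 4) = (o + 1)*(o + 3)*(o - 4)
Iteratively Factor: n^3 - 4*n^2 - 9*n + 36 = (n - 4)*(n^2 - 9) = (n - 4)*(n - 3)*(n + 3)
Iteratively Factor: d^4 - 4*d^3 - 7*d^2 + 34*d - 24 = (d + 3)*(d^3 - 7*d^2 + 14*d - 8) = (d - 2)*(d + 3)*(d^2 - 5*d + 4) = (d - 4)*(d - 2)*(d + 3)*(d - 1)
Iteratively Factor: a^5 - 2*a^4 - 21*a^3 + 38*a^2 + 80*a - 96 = (a + 4)*(a^4 - 6*a^3 + 3*a^2 + 26*a - 24) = (a - 1)*(a + 4)*(a^3 - 5*a^2 - 2*a + 24) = (a - 1)*(a + 2)*(a + 4)*(a^2 - 7*a + 12) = (a - 3)*(a - 1)*(a + 2)*(a + 4)*(a - 4)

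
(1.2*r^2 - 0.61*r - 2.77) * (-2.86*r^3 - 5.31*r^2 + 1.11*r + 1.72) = -3.432*r^5 - 4.6274*r^4 + 12.4933*r^3 + 16.0956*r^2 - 4.1239*r - 4.7644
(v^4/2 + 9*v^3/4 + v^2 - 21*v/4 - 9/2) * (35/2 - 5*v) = -5*v^5/2 - 5*v^4/2 + 275*v^3/8 + 175*v^2/4 - 555*v/8 - 315/4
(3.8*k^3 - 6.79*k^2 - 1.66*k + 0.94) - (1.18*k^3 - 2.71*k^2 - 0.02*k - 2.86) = 2.62*k^3 - 4.08*k^2 - 1.64*k + 3.8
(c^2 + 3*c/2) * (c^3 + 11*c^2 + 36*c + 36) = c^5 + 25*c^4/2 + 105*c^3/2 + 90*c^2 + 54*c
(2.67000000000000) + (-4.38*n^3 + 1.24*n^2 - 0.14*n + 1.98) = -4.38*n^3 + 1.24*n^2 - 0.14*n + 4.65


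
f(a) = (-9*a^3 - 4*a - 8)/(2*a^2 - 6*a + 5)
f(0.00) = -1.60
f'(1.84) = 51.20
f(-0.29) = -0.96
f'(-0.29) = -1.90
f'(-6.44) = -4.08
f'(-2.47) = -3.14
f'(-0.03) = -2.57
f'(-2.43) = -3.12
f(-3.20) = 6.71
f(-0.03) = -1.52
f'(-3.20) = -3.46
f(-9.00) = 29.81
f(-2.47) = 4.29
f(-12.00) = 42.72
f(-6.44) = 19.13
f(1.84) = -97.68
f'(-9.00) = -4.25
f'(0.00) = -2.72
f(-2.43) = 4.17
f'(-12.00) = -4.34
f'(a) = (6 - 4*a)*(-9*a^3 - 4*a - 8)/(2*a^2 - 6*a + 5)^2 + (-27*a^2 - 4)/(2*a^2 - 6*a + 5) = (-18*a^4 + 108*a^3 - 127*a^2 + 32*a - 68)/(4*a^4 - 24*a^3 + 56*a^2 - 60*a + 25)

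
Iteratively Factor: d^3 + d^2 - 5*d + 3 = (d - 1)*(d^2 + 2*d - 3) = (d - 1)^2*(d + 3)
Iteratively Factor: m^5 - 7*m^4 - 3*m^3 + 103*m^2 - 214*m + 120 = (m - 1)*(m^4 - 6*m^3 - 9*m^2 + 94*m - 120) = (m - 5)*(m - 1)*(m^3 - m^2 - 14*m + 24) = (m - 5)*(m - 1)*(m + 4)*(m^2 - 5*m + 6) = (m - 5)*(m - 2)*(m - 1)*(m + 4)*(m - 3)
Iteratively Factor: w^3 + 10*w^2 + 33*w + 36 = (w + 3)*(w^2 + 7*w + 12) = (w + 3)^2*(w + 4)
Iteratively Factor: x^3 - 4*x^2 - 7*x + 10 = (x - 1)*(x^2 - 3*x - 10) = (x - 5)*(x - 1)*(x + 2)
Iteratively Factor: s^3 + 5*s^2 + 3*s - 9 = (s - 1)*(s^2 + 6*s + 9) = (s - 1)*(s + 3)*(s + 3)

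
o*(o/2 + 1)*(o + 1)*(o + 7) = o^4/2 + 5*o^3 + 23*o^2/2 + 7*o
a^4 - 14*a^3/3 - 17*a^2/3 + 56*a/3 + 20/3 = (a - 5)*(a - 2)*(a + 1/3)*(a + 2)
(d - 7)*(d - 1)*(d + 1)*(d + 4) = d^4 - 3*d^3 - 29*d^2 + 3*d + 28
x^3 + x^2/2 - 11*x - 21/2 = (x - 7/2)*(x + 1)*(x + 3)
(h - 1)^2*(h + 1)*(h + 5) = h^4 + 4*h^3 - 6*h^2 - 4*h + 5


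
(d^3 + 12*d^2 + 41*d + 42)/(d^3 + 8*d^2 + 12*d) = (d^2 + 10*d + 21)/(d*(d + 6))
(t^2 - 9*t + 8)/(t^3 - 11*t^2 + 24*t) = (t - 1)/(t*(t - 3))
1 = 1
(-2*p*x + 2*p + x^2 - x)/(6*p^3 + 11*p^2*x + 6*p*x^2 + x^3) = (-2*p*x + 2*p + x^2 - x)/(6*p^3 + 11*p^2*x + 6*p*x^2 + x^3)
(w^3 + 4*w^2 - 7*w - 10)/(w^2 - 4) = (w^2 + 6*w + 5)/(w + 2)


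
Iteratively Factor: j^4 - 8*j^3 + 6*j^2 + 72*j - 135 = (j + 3)*(j^3 - 11*j^2 + 39*j - 45) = (j - 5)*(j + 3)*(j^2 - 6*j + 9) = (j - 5)*(j - 3)*(j + 3)*(j - 3)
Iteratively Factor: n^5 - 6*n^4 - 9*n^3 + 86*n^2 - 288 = (n + 3)*(n^4 - 9*n^3 + 18*n^2 + 32*n - 96) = (n + 2)*(n + 3)*(n^3 - 11*n^2 + 40*n - 48) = (n - 4)*(n + 2)*(n + 3)*(n^2 - 7*n + 12) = (n - 4)^2*(n + 2)*(n + 3)*(n - 3)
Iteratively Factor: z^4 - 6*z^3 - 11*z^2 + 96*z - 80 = (z + 4)*(z^3 - 10*z^2 + 29*z - 20) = (z - 4)*(z + 4)*(z^2 - 6*z + 5) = (z - 4)*(z - 1)*(z + 4)*(z - 5)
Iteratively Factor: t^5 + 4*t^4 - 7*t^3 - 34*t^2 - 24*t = (t)*(t^4 + 4*t^3 - 7*t^2 - 34*t - 24) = t*(t + 4)*(t^3 - 7*t - 6) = t*(t + 2)*(t + 4)*(t^2 - 2*t - 3) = t*(t - 3)*(t + 2)*(t + 4)*(t + 1)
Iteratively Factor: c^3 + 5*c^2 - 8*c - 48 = (c + 4)*(c^2 + c - 12) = (c + 4)^2*(c - 3)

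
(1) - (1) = 0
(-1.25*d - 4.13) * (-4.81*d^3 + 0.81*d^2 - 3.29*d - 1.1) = 6.0125*d^4 + 18.8528*d^3 + 0.7672*d^2 + 14.9627*d + 4.543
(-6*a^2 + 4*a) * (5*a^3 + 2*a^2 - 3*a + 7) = -30*a^5 + 8*a^4 + 26*a^3 - 54*a^2 + 28*a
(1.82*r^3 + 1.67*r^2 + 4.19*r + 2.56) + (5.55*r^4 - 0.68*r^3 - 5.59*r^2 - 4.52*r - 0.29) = 5.55*r^4 + 1.14*r^3 - 3.92*r^2 - 0.329999999999999*r + 2.27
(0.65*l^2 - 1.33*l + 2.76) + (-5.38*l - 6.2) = 0.65*l^2 - 6.71*l - 3.44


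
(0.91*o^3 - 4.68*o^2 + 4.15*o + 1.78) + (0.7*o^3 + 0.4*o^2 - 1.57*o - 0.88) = 1.61*o^3 - 4.28*o^2 + 2.58*o + 0.9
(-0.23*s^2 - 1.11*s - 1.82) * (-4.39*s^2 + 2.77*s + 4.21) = 1.0097*s^4 + 4.2358*s^3 + 3.9468*s^2 - 9.7145*s - 7.6622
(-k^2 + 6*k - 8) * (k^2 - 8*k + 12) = -k^4 + 14*k^3 - 68*k^2 + 136*k - 96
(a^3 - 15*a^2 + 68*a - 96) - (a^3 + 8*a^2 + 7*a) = -23*a^2 + 61*a - 96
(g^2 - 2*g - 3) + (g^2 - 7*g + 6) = 2*g^2 - 9*g + 3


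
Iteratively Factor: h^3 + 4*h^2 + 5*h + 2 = (h + 1)*(h^2 + 3*h + 2) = (h + 1)*(h + 2)*(h + 1)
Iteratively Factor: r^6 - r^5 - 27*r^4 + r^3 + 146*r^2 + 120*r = (r + 1)*(r^5 - 2*r^4 - 25*r^3 + 26*r^2 + 120*r) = r*(r + 1)*(r^4 - 2*r^3 - 25*r^2 + 26*r + 120) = r*(r - 3)*(r + 1)*(r^3 + r^2 - 22*r - 40) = r*(r - 3)*(r + 1)*(r + 2)*(r^2 - r - 20) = r*(r - 3)*(r + 1)*(r + 2)*(r + 4)*(r - 5)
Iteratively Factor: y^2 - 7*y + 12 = (y - 3)*(y - 4)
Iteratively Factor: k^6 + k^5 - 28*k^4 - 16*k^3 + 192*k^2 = (k)*(k^5 + k^4 - 28*k^3 - 16*k^2 + 192*k) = k*(k - 3)*(k^4 + 4*k^3 - 16*k^2 - 64*k) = k*(k - 4)*(k - 3)*(k^3 + 8*k^2 + 16*k) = k*(k - 4)*(k - 3)*(k + 4)*(k^2 + 4*k) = k^2*(k - 4)*(k - 3)*(k + 4)*(k + 4)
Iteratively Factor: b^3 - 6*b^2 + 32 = (b + 2)*(b^2 - 8*b + 16) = (b - 4)*(b + 2)*(b - 4)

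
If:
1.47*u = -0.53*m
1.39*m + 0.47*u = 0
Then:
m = 0.00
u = 0.00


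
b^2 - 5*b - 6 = (b - 6)*(b + 1)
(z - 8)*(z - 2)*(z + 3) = z^3 - 7*z^2 - 14*z + 48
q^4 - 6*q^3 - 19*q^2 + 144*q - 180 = (q - 6)*(q - 3)*(q - 2)*(q + 5)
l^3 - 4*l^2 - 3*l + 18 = (l - 3)^2*(l + 2)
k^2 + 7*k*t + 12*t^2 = (k + 3*t)*(k + 4*t)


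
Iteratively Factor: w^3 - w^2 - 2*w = (w - 2)*(w^2 + w) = w*(w - 2)*(w + 1)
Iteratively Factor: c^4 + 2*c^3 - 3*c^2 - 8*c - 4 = (c + 1)*(c^3 + c^2 - 4*c - 4) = (c - 2)*(c + 1)*(c^2 + 3*c + 2) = (c - 2)*(c + 1)*(c + 2)*(c + 1)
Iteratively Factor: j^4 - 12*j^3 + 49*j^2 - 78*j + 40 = (j - 1)*(j^3 - 11*j^2 + 38*j - 40) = (j - 2)*(j - 1)*(j^2 - 9*j + 20) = (j - 5)*(j - 2)*(j - 1)*(j - 4)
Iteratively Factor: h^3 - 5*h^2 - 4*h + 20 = (h - 5)*(h^2 - 4) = (h - 5)*(h + 2)*(h - 2)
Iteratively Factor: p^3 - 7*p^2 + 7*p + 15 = (p + 1)*(p^2 - 8*p + 15) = (p - 5)*(p + 1)*(p - 3)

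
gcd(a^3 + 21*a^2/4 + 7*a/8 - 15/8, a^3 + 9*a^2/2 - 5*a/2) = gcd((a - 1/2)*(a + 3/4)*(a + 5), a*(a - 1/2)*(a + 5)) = a^2 + 9*a/2 - 5/2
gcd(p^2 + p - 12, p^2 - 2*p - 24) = p + 4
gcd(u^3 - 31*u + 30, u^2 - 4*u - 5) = u - 5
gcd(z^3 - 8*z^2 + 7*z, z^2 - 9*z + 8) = z - 1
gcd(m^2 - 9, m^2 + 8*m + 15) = m + 3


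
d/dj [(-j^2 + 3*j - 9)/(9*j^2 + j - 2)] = (-28*j^2 + 166*j + 3)/(81*j^4 + 18*j^3 - 35*j^2 - 4*j + 4)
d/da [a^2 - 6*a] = 2*a - 6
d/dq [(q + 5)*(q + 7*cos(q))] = q - (q + 5)*(7*sin(q) - 1) + 7*cos(q)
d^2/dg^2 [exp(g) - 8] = exp(g)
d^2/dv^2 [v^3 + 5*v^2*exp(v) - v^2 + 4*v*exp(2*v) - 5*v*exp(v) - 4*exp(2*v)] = 5*v^2*exp(v) + 16*v*exp(2*v) + 15*v*exp(v) + 6*v - 2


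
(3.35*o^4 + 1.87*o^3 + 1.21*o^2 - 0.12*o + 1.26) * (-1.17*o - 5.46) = -3.9195*o^5 - 20.4789*o^4 - 11.6259*o^3 - 6.4662*o^2 - 0.819*o - 6.8796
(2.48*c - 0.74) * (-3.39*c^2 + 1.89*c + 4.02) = -8.4072*c^3 + 7.1958*c^2 + 8.571*c - 2.9748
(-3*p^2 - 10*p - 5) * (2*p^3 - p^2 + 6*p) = -6*p^5 - 17*p^4 - 18*p^3 - 55*p^2 - 30*p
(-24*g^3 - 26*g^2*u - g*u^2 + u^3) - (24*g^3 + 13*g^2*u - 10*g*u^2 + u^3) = -48*g^3 - 39*g^2*u + 9*g*u^2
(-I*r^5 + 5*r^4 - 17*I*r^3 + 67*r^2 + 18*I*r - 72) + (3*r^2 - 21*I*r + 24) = -I*r^5 + 5*r^4 - 17*I*r^3 + 70*r^2 - 3*I*r - 48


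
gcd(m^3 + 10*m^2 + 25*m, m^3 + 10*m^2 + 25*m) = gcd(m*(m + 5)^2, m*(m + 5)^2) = m^3 + 10*m^2 + 25*m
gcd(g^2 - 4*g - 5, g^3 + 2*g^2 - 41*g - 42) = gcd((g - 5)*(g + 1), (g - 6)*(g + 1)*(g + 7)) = g + 1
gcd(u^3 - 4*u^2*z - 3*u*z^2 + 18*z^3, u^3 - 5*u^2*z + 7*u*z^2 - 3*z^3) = -u + 3*z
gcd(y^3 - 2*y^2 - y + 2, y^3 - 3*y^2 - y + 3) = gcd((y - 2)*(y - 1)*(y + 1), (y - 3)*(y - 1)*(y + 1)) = y^2 - 1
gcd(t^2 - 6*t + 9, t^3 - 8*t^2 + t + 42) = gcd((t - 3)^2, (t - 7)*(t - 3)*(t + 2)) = t - 3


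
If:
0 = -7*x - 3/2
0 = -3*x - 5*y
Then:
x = -3/14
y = 9/70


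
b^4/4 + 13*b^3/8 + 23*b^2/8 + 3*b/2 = b*(b/4 + 1)*(b + 1)*(b + 3/2)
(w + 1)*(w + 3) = w^2 + 4*w + 3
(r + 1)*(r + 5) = r^2 + 6*r + 5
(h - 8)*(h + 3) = h^2 - 5*h - 24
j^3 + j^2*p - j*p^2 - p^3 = (j - p)*(j + p)^2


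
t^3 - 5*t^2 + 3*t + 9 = (t - 3)^2*(t + 1)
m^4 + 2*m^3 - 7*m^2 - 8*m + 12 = (m - 2)*(m - 1)*(m + 2)*(m + 3)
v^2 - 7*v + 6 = (v - 6)*(v - 1)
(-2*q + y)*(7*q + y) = -14*q^2 + 5*q*y + y^2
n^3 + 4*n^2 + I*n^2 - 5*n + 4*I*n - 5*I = (n - 1)*(n + 5)*(n + I)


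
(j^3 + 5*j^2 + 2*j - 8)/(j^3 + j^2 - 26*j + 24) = (j^2 + 6*j + 8)/(j^2 + 2*j - 24)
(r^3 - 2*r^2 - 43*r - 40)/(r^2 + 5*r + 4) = (r^2 - 3*r - 40)/(r + 4)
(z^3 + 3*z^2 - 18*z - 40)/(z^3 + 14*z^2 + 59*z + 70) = (z - 4)/(z + 7)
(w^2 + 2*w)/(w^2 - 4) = w/(w - 2)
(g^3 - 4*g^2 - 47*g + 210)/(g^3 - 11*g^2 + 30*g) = (g + 7)/g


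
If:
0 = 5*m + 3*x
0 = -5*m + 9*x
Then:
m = 0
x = 0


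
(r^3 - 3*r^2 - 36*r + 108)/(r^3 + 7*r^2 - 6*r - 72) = (r - 6)/(r + 4)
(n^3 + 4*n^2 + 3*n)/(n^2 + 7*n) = (n^2 + 4*n + 3)/(n + 7)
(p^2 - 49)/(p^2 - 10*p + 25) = (p^2 - 49)/(p^2 - 10*p + 25)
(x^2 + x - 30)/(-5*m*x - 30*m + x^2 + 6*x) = (x - 5)/(-5*m + x)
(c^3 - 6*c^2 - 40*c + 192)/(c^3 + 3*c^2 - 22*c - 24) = (c - 8)/(c + 1)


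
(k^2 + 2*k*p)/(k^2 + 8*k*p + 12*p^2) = k/(k + 6*p)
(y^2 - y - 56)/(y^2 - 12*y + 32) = (y + 7)/(y - 4)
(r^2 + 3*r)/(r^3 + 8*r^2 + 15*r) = 1/(r + 5)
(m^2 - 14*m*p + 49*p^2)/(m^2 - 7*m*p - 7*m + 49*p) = (m - 7*p)/(m - 7)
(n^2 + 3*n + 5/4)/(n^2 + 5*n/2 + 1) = (n + 5/2)/(n + 2)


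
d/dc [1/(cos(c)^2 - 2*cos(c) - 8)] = 2*(cos(c) - 1)*sin(c)/(sin(c)^2 + 2*cos(c) + 7)^2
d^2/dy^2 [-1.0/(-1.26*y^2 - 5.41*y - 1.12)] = (-3.1752*y^2 - 13.6332*y + 1.0*(2.52*y + 5.41)*(5.04*y + 10.82) - 2.8224)/(1.26*y^2 + 5.41*y + 1.12)^3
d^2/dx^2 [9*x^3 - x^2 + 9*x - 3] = 54*x - 2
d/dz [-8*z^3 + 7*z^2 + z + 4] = -24*z^2 + 14*z + 1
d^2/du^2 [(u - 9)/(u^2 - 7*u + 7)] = 2*((16 - 3*u)*(u^2 - 7*u + 7) + (u - 9)*(2*u - 7)^2)/(u^2 - 7*u + 7)^3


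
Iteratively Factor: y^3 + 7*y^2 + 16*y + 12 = (y + 2)*(y^2 + 5*y + 6) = (y + 2)*(y + 3)*(y + 2)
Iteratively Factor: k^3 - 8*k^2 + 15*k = (k)*(k^2 - 8*k + 15) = k*(k - 5)*(k - 3)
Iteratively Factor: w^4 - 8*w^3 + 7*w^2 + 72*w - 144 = (w - 3)*(w^3 - 5*w^2 - 8*w + 48) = (w - 4)*(w - 3)*(w^2 - w - 12) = (w - 4)*(w - 3)*(w + 3)*(w - 4)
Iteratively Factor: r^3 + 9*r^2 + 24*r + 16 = (r + 1)*(r^2 + 8*r + 16) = (r + 1)*(r + 4)*(r + 4)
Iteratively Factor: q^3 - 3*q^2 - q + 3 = (q - 1)*(q^2 - 2*q - 3) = (q - 1)*(q + 1)*(q - 3)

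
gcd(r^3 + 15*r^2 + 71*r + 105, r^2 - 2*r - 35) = r + 5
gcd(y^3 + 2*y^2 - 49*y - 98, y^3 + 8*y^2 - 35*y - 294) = y + 7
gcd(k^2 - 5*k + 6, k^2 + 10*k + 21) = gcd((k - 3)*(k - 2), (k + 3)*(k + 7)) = 1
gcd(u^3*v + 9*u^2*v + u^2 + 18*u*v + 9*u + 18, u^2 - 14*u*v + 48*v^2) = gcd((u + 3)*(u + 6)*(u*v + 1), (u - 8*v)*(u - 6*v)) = 1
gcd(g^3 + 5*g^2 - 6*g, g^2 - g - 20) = 1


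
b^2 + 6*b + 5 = (b + 1)*(b + 5)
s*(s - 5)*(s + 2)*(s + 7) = s^4 + 4*s^3 - 31*s^2 - 70*s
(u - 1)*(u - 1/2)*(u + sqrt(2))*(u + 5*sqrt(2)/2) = u^4 - 3*u^3/2 + 7*sqrt(2)*u^3/2 - 21*sqrt(2)*u^2/4 + 11*u^2/2 - 15*u/2 + 7*sqrt(2)*u/4 + 5/2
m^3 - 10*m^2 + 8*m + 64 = (m - 8)*(m - 4)*(m + 2)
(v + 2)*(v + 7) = v^2 + 9*v + 14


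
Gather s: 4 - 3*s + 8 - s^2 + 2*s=-s^2 - s + 12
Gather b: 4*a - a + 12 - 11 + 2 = 3*a + 3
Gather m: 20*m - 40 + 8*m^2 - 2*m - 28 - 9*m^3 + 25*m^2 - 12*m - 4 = -9*m^3 + 33*m^2 + 6*m - 72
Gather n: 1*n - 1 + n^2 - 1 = n^2 + n - 2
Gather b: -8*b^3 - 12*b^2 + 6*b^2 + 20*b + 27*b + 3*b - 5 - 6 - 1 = -8*b^3 - 6*b^2 + 50*b - 12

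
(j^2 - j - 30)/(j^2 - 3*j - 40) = (j - 6)/(j - 8)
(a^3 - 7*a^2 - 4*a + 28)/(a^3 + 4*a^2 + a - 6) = (a^2 - 9*a + 14)/(a^2 + 2*a - 3)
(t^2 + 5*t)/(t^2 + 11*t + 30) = t/(t + 6)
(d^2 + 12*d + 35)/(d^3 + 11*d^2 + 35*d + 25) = (d + 7)/(d^2 + 6*d + 5)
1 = 1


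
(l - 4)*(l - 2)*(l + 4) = l^3 - 2*l^2 - 16*l + 32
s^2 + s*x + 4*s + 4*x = (s + 4)*(s + x)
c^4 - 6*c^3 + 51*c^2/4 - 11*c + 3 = (c - 2)^2*(c - 3/2)*(c - 1/2)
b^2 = b^2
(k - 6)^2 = k^2 - 12*k + 36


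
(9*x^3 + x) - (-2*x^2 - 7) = 9*x^3 + 2*x^2 + x + 7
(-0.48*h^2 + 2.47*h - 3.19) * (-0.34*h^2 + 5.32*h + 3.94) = 0.1632*h^4 - 3.3934*h^3 + 12.3338*h^2 - 7.239*h - 12.5686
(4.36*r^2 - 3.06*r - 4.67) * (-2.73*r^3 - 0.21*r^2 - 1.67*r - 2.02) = -11.9028*r^5 + 7.4382*r^4 + 6.1105*r^3 - 2.7163*r^2 + 13.9801*r + 9.4334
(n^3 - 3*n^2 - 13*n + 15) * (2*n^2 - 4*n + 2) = 2*n^5 - 10*n^4 - 12*n^3 + 76*n^2 - 86*n + 30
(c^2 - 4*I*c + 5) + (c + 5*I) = c^2 + c - 4*I*c + 5 + 5*I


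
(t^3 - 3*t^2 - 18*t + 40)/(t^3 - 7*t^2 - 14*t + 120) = (t - 2)/(t - 6)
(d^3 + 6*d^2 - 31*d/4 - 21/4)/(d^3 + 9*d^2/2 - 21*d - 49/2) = (4*d^2 - 4*d - 3)/(2*(2*d^2 - 5*d - 7))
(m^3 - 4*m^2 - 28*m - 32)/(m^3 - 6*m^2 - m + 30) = (m^2 - 6*m - 16)/(m^2 - 8*m + 15)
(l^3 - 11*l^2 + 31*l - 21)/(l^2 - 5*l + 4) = (l^2 - 10*l + 21)/(l - 4)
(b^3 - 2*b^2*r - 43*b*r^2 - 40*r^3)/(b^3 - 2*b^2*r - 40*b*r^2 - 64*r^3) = (b^2 + 6*b*r + 5*r^2)/(b^2 + 6*b*r + 8*r^2)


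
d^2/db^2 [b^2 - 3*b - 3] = 2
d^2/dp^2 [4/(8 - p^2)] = 8*(-3*p^2 - 8)/(p^2 - 8)^3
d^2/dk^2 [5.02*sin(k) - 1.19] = -5.02*sin(k)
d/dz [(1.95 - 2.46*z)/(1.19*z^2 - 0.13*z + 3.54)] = (2.9274*z^2 - 4.641*z - 8.4549)/(1.4161*z^4 - 0.3094*z^3 + 8.4421*z^2 - 0.9204*z + 12.5316)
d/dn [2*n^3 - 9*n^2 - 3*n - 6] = 6*n^2 - 18*n - 3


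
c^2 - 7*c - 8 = (c - 8)*(c + 1)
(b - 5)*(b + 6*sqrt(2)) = b^2 - 5*b + 6*sqrt(2)*b - 30*sqrt(2)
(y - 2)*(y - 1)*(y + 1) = y^3 - 2*y^2 - y + 2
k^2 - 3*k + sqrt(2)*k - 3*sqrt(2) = (k - 3)*(k + sqrt(2))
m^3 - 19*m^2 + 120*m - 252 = (m - 7)*(m - 6)^2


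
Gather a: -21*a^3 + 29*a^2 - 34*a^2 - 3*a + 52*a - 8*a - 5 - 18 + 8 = -21*a^3 - 5*a^2 + 41*a - 15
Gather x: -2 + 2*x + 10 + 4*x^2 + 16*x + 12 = 4*x^2 + 18*x + 20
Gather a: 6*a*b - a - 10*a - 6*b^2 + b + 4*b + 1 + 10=a*(6*b - 11) - 6*b^2 + 5*b + 11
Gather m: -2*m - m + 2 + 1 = 3 - 3*m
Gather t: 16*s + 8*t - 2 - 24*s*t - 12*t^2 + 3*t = 16*s - 12*t^2 + t*(11 - 24*s) - 2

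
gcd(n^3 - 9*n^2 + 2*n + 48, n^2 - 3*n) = n - 3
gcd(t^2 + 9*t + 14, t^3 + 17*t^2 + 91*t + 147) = t + 7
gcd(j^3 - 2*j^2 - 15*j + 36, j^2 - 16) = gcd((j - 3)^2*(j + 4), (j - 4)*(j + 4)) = j + 4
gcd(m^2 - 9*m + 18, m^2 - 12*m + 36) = m - 6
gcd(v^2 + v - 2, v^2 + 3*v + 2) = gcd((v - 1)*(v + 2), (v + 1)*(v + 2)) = v + 2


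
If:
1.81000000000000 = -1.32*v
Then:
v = -1.37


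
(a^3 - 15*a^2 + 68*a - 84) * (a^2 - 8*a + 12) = a^5 - 23*a^4 + 200*a^3 - 808*a^2 + 1488*a - 1008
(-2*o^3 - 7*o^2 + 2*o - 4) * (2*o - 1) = -4*o^4 - 12*o^3 + 11*o^2 - 10*o + 4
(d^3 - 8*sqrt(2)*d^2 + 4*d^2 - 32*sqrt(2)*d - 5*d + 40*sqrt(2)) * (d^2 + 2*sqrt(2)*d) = d^5 - 6*sqrt(2)*d^4 + 4*d^4 - 37*d^3 - 24*sqrt(2)*d^3 - 128*d^2 + 30*sqrt(2)*d^2 + 160*d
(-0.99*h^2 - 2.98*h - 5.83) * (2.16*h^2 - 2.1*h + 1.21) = -2.1384*h^4 - 4.3578*h^3 - 7.5327*h^2 + 8.6372*h - 7.0543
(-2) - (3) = -5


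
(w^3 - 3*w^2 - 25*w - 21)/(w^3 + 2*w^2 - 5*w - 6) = (w - 7)/(w - 2)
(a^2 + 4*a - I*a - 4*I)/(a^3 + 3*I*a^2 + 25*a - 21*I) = (a + 4)/(a^2 + 4*I*a + 21)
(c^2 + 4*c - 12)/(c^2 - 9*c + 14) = (c + 6)/(c - 7)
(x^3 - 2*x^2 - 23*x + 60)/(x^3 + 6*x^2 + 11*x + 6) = (x^3 - 2*x^2 - 23*x + 60)/(x^3 + 6*x^2 + 11*x + 6)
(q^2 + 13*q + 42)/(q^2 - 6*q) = (q^2 + 13*q + 42)/(q*(q - 6))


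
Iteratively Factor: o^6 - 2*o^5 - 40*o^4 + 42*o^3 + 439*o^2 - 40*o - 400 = (o - 1)*(o^5 - o^4 - 41*o^3 + o^2 + 440*o + 400) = (o - 1)*(o + 4)*(o^4 - 5*o^3 - 21*o^2 + 85*o + 100) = (o - 1)*(o + 4)^2*(o^3 - 9*o^2 + 15*o + 25) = (o - 5)*(o - 1)*(o + 4)^2*(o^2 - 4*o - 5) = (o - 5)^2*(o - 1)*(o + 4)^2*(o + 1)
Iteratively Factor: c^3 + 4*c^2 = (c + 4)*(c^2) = c*(c + 4)*(c)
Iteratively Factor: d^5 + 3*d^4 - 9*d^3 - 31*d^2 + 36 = (d + 3)*(d^4 - 9*d^2 - 4*d + 12) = (d + 2)*(d + 3)*(d^3 - 2*d^2 - 5*d + 6) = (d + 2)^2*(d + 3)*(d^2 - 4*d + 3) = (d - 3)*(d + 2)^2*(d + 3)*(d - 1)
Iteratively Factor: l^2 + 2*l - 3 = (l + 3)*(l - 1)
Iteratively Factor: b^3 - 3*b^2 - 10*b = (b)*(b^2 - 3*b - 10) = b*(b - 5)*(b + 2)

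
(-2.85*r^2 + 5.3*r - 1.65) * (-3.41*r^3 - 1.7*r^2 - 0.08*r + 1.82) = 9.7185*r^5 - 13.228*r^4 - 3.1555*r^3 - 2.806*r^2 + 9.778*r - 3.003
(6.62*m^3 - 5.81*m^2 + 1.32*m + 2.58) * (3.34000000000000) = 22.1108*m^3 - 19.4054*m^2 + 4.4088*m + 8.6172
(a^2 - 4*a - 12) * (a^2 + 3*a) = a^4 - a^3 - 24*a^2 - 36*a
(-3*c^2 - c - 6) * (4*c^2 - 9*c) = -12*c^4 + 23*c^3 - 15*c^2 + 54*c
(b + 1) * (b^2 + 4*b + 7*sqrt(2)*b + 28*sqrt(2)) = b^3 + 5*b^2 + 7*sqrt(2)*b^2 + 4*b + 35*sqrt(2)*b + 28*sqrt(2)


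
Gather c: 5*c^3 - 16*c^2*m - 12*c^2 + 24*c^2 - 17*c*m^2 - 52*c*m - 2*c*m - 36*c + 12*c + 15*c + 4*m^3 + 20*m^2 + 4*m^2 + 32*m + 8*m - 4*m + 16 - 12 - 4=5*c^3 + c^2*(12 - 16*m) + c*(-17*m^2 - 54*m - 9) + 4*m^3 + 24*m^2 + 36*m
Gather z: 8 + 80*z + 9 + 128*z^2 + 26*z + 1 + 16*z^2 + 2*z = 144*z^2 + 108*z + 18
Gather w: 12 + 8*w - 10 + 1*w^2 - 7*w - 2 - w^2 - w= 0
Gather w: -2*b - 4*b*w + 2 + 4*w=-2*b + w*(4 - 4*b) + 2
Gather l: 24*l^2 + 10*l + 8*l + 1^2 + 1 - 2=24*l^2 + 18*l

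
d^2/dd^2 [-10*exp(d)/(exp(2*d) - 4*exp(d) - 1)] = 10*(8*(exp(d) - 2)^2*exp(2*d) + 4*(2*exp(d) - 3)*(-exp(2*d) + 4*exp(d) + 1)*exp(d) + (-exp(2*d) + 4*exp(d) + 1)^2)*exp(d)/(-exp(2*d) + 4*exp(d) + 1)^3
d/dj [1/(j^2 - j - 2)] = (1 - 2*j)/(-j^2 + j + 2)^2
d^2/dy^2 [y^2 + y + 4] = 2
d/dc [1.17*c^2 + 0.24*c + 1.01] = 2.34*c + 0.24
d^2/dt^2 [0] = 0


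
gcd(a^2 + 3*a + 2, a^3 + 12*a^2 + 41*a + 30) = a + 1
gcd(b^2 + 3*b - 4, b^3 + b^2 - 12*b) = b + 4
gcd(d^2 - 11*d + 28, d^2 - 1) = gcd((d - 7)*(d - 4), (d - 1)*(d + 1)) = 1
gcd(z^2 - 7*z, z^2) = z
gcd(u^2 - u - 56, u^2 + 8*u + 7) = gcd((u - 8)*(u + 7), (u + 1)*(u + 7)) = u + 7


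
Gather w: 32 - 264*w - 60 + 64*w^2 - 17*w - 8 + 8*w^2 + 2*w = 72*w^2 - 279*w - 36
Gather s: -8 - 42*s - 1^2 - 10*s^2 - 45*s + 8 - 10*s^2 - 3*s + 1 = -20*s^2 - 90*s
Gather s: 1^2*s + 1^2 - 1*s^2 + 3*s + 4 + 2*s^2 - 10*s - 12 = s^2 - 6*s - 7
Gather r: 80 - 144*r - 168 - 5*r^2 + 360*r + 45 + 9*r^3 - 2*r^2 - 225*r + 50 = 9*r^3 - 7*r^2 - 9*r + 7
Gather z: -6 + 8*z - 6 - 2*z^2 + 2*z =-2*z^2 + 10*z - 12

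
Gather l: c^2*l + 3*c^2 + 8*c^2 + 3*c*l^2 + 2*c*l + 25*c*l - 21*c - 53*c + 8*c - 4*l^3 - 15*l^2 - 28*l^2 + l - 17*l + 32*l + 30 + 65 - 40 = 11*c^2 - 66*c - 4*l^3 + l^2*(3*c - 43) + l*(c^2 + 27*c + 16) + 55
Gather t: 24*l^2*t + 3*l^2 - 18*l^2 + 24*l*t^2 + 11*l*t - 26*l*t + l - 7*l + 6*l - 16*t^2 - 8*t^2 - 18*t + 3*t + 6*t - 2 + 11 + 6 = -15*l^2 + t^2*(24*l - 24) + t*(24*l^2 - 15*l - 9) + 15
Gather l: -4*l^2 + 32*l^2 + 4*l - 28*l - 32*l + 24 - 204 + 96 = 28*l^2 - 56*l - 84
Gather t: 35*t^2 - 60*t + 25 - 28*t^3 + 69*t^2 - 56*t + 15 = -28*t^3 + 104*t^2 - 116*t + 40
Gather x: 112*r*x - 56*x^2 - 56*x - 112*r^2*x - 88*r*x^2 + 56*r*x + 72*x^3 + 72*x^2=72*x^3 + x^2*(16 - 88*r) + x*(-112*r^2 + 168*r - 56)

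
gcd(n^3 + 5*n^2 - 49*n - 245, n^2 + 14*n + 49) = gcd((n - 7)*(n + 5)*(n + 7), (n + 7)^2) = n + 7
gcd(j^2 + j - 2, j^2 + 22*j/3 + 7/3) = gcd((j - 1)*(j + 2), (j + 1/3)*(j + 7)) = 1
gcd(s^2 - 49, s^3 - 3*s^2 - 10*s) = 1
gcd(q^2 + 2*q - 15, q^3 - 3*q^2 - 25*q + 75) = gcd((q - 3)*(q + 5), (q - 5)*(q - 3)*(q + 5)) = q^2 + 2*q - 15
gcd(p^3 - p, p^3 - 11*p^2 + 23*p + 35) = p + 1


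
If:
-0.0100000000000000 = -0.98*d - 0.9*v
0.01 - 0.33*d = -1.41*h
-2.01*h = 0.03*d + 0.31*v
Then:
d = 0.07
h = 0.01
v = -0.06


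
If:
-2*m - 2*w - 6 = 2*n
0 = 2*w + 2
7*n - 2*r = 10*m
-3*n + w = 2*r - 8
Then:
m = -27/20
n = -13/20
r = 179/40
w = -1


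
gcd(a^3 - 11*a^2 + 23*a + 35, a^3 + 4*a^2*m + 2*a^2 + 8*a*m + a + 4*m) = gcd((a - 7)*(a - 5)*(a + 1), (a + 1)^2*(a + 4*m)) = a + 1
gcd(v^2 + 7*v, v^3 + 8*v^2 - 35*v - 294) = v + 7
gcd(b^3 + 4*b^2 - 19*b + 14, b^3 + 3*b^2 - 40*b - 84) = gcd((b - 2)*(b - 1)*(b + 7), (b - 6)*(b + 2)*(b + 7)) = b + 7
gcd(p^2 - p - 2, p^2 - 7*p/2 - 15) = 1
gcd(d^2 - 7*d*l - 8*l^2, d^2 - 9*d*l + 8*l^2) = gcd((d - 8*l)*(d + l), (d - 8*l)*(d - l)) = d - 8*l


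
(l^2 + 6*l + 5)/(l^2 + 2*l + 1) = (l + 5)/(l + 1)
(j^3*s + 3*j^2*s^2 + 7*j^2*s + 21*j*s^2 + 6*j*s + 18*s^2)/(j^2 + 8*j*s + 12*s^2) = s*(j^3 + 3*j^2*s + 7*j^2 + 21*j*s + 6*j + 18*s)/(j^2 + 8*j*s + 12*s^2)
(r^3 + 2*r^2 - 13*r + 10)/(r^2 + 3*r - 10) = r - 1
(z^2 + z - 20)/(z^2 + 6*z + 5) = (z - 4)/(z + 1)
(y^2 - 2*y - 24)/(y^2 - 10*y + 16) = (y^2 - 2*y - 24)/(y^2 - 10*y + 16)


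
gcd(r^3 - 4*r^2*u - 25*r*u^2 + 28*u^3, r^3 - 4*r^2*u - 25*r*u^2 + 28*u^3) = r^3 - 4*r^2*u - 25*r*u^2 + 28*u^3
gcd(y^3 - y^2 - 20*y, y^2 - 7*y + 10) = y - 5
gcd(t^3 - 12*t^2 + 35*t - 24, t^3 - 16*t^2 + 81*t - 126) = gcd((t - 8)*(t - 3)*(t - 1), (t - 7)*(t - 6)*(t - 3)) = t - 3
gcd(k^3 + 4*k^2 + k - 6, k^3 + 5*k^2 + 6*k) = k^2 + 5*k + 6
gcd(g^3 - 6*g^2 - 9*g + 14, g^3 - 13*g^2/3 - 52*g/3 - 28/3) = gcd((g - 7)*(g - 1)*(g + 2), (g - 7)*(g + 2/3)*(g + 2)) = g^2 - 5*g - 14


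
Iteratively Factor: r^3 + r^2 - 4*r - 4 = (r + 1)*(r^2 - 4) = (r - 2)*(r + 1)*(r + 2)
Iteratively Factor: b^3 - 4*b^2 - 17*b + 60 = (b + 4)*(b^2 - 8*b + 15) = (b - 3)*(b + 4)*(b - 5)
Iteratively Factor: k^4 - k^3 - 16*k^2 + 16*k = (k + 4)*(k^3 - 5*k^2 + 4*k) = (k - 1)*(k + 4)*(k^2 - 4*k) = k*(k - 1)*(k + 4)*(k - 4)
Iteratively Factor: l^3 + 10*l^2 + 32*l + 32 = (l + 4)*(l^2 + 6*l + 8) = (l + 2)*(l + 4)*(l + 4)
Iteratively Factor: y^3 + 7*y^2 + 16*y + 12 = (y + 2)*(y^2 + 5*y + 6) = (y + 2)*(y + 3)*(y + 2)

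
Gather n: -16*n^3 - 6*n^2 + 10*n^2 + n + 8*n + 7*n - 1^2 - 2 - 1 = -16*n^3 + 4*n^2 + 16*n - 4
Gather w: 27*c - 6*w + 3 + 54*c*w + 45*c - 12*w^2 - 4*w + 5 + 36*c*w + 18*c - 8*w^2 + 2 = 90*c - 20*w^2 + w*(90*c - 10) + 10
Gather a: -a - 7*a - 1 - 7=-8*a - 8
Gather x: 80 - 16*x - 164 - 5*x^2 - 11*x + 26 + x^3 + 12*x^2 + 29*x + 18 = x^3 + 7*x^2 + 2*x - 40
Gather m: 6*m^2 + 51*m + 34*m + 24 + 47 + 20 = 6*m^2 + 85*m + 91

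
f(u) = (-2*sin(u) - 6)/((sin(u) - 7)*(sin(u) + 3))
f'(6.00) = 0.04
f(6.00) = 0.27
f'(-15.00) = -0.03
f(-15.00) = 0.26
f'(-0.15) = 0.04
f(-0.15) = 0.28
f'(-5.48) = 0.04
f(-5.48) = 0.32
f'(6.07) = 0.04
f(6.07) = 0.28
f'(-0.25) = 0.04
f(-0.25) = 0.28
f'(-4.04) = -0.03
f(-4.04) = 0.32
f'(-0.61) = 0.03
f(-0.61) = 0.26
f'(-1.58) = -0.00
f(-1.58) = 0.25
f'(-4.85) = 0.01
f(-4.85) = 0.33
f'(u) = -(-2*sin(u) - 6)*cos(u)/((sin(u) - 7)*(sin(u) + 3)^2) - (-2*sin(u) - 6)*cos(u)/((sin(u) - 7)^2*(sin(u) + 3)) - 2*cos(u)/((sin(u) - 7)*(sin(u) + 3))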